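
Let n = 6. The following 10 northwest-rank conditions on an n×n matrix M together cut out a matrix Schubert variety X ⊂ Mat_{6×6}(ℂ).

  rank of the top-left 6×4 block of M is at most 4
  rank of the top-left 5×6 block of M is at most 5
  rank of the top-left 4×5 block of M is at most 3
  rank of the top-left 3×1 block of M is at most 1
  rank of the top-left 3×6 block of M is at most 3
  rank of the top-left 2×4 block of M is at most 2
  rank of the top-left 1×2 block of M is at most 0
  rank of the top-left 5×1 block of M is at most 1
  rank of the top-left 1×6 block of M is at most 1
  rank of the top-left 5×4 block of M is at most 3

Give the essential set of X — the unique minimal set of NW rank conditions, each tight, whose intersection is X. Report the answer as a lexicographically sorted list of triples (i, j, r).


The tightest implied rank at each (i,j), from the 10 conditions:

  0 | 0 | 1 | 1 | 1 | 1
  1 | 1 | 2 | 2 | 2 | 2
  1 | 2 | 3 | 3 | 3 | 3
  1 | 2 | 3 | 3 | 3 | 4
  1 | 2 | 3 | 3 | 4 | 5
  1 | 2 | 3 | 4 | 5 | 6

hence w(1..6) = (3, 1, 2, 6, 5, 4).

Fulton essential set (3 of the 5 Rothe cells):

[(1, 2, 0), (4, 5, 3), (5, 4, 3)]


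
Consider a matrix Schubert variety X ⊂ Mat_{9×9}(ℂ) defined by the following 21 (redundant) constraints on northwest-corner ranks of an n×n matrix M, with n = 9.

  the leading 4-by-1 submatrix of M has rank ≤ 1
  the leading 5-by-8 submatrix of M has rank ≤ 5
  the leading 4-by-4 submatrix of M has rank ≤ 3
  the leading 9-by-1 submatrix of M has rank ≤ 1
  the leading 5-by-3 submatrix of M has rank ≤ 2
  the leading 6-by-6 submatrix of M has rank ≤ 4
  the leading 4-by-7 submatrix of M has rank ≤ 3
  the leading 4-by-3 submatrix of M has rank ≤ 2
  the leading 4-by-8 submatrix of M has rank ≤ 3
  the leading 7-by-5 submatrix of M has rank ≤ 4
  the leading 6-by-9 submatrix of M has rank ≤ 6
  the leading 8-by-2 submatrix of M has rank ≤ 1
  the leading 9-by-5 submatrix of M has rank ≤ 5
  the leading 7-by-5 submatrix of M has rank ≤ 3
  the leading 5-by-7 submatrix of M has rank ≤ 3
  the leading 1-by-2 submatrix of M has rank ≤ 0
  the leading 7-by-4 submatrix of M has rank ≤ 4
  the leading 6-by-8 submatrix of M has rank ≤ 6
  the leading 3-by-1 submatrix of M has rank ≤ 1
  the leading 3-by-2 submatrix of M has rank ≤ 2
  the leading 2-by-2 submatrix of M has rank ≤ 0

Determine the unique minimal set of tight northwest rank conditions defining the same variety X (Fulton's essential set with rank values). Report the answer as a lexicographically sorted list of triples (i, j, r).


Rank table r_w(9×9) implied by the 21 constraints:

  row 1: 0 0 1 1 1 1 1 1 1
  row 2: 0 0 1 2 2 2 2 2 2
  row 3: 1 1 2 3 3 3 3 3 3
  row 4: 1 1 2 3 3 3 3 3 4
  row 5: 1 1 2 3 3 3 3 4 5
  row 6: 1 1 2 3 3 4 4 5 6
  row 7: 1 1 2 3 3 4 5 6 7
  row 8: 1 1 2 3 4 5 6 7 8
  row 9: 1 2 3 4 5 6 7 8 9

the unique w with this rank table is (3, 4, 1, 9, 8, 6, 7, 5, 2).

ℓ(w)=18; the 5 essential cells (i,j,r):

[(2, 2, 0), (4, 8, 3), (5, 7, 3), (7, 5, 3), (8, 2, 1)]


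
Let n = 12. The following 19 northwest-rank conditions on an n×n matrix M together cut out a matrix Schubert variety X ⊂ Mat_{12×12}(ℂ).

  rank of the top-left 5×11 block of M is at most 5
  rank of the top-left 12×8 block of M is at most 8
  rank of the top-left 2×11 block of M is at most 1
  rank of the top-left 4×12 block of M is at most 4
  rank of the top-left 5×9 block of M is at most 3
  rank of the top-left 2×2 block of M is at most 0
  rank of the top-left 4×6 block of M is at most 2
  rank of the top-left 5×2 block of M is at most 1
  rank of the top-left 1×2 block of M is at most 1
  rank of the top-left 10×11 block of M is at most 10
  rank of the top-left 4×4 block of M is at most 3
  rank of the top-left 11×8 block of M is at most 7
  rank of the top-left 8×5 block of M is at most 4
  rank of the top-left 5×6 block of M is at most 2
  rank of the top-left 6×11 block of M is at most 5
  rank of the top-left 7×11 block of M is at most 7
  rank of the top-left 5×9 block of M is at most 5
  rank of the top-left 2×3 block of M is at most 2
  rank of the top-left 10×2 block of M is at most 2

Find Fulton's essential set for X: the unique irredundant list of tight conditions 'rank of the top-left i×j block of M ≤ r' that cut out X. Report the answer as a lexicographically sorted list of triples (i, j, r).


Propagating the 19 rank bounds to every northwest block:

  row 1: 0, 0, 1, 1, 1, 1, 1, 1, 1, 1, 1, 1
  row 2: 0, 0, 1, 1, 1, 1, 1, 1, 1, 1, 1, 2
  row 3: 1, 1, 2, 2, 2, 2, 2, 2, 2, 2, 2, 3
  row 4: 1, 1, 2, 2, 2, 2, 3, 3, 3, 3, 3, 4
  row 5: 1, 1, 2, 2, 2, 2, 3, 3, 3, 4, 4, 5
  row 6: 1, 2, 3, 3, 3, 3, 4, 4, 4, 5, 5, 6
  row 7: 1, 2, 3, 4, 4, 4, 5, 5, 5, 6, 6, 7
  row 8: 1, 2, 3, 4, 4, 5, 6, 6, 6, 7, 7, 8
  row 9: 1, 2, 3, 4, 5, 6, 7, 7, 7, 8, 8, 9
  row 10: 1, 2, 3, 4, 5, 6, 7, 7, 8, 9, 9, 10
  row 11: 1, 2, 3, 4, 5, 6, 7, 7, 8, 9, 10, 11
  row 12: 1, 2, 3, 4, 5, 6, 7, 8, 9, 10, 11, 12

hence w(1..12) = (3, 12, 1, 7, 10, 2, 4, 6, 5, 9, 11, 8).

Rothe diagram D(w) (25 cells), 7 SE-corners (essential conditions):

[(2, 2, 0), (2, 11, 1), (5, 2, 1), (5, 6, 2), (5, 9, 3), (8, 5, 4), (11, 8, 7)]


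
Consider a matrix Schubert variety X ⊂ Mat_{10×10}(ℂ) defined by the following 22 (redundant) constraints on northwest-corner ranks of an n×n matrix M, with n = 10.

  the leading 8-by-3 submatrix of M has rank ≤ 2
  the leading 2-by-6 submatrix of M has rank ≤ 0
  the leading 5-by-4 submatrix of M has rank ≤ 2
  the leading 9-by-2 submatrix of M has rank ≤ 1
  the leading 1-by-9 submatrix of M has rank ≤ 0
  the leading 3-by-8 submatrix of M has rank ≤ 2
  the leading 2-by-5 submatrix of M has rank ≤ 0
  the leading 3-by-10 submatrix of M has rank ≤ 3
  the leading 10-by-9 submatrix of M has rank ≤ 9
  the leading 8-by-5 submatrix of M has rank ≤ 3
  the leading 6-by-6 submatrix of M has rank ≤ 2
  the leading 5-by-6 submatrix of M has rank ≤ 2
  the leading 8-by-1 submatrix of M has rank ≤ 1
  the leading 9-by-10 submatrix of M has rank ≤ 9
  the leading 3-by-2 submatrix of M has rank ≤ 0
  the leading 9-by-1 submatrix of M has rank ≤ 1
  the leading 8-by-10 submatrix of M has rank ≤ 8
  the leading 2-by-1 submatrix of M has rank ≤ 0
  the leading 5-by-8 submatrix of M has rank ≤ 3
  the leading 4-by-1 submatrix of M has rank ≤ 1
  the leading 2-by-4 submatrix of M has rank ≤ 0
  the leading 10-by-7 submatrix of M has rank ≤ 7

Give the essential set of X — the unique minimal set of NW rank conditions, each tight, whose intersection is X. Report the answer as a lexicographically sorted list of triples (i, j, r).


Rank table r_w(10×10) implied by the 22 constraints:

  row 1: 0  0  0  0  0  0  0  0  0  1
  row 2: 0  0  0  0  0  0  1  1  1  2
  row 3: 0  0  1  1  1  1  2  2  2  3
  row 4: 1  1  2  2  2  2  3  3  3  4
  row 5: 1  1  2  2  2  2  3  3  4  5
  row 6: 1  1  2  2  2  2  3  4  5  6
  row 7: 1  1  2  3  3  3  4  5  6  7
  row 8: 1  1  2  3  3  4  5  6  7  8
  row 9: 1  1  2  3  4  5  6  7  8  9
  row 10: 1  2  3  4  5  6  7  8  9  10

giving w = (10, 7, 3, 1, 9, 8, 4, 6, 5, 2) via Δ²R.

|D(w)|=30, |Ess(w)|=7:

[(1, 9, 0), (2, 6, 0), (3, 2, 0), (5, 8, 3), (6, 6, 2), (8, 5, 3), (9, 2, 1)]


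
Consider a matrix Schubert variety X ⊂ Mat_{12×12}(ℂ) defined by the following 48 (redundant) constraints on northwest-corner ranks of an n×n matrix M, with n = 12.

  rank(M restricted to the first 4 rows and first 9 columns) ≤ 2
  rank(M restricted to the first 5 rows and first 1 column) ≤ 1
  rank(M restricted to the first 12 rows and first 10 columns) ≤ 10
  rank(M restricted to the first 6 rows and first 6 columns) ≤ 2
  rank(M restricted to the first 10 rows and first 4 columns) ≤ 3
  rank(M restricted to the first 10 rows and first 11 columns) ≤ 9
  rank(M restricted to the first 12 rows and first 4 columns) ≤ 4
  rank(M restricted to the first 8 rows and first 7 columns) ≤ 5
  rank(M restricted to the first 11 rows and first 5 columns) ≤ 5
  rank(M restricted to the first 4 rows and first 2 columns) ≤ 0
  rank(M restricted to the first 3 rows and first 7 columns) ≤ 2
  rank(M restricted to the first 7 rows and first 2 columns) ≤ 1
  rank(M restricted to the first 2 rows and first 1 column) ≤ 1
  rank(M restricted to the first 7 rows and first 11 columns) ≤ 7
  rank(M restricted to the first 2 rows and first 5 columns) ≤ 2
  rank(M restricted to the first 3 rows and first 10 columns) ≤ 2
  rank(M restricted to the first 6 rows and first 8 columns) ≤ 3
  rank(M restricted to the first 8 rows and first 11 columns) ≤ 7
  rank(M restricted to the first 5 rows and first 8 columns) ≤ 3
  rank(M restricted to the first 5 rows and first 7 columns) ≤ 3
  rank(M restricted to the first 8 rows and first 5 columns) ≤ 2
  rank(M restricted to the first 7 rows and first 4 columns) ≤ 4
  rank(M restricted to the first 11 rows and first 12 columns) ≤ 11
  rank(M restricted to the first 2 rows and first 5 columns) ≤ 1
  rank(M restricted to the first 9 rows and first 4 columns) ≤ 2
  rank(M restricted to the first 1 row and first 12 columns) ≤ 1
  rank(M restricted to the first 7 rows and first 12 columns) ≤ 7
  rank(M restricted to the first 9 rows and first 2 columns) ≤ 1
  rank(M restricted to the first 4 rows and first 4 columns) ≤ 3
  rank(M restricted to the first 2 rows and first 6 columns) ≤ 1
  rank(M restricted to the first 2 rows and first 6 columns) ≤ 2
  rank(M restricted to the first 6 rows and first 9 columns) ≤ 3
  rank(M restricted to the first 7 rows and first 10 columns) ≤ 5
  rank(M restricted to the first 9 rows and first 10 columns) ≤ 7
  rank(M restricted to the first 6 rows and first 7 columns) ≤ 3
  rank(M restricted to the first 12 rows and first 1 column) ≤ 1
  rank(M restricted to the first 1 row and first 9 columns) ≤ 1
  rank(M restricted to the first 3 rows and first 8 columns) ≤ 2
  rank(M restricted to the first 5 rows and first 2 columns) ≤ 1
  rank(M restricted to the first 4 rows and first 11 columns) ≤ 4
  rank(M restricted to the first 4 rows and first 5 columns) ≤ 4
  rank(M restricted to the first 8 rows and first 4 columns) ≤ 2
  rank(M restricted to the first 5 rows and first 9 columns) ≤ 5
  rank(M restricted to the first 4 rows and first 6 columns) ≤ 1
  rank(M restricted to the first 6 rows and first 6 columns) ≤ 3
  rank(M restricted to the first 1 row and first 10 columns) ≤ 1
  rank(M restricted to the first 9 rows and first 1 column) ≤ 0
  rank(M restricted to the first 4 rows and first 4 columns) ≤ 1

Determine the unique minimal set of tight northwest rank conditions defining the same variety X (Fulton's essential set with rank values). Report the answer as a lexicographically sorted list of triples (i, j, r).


The tightest implied rank at each (i,j), from the 48 conditions:

  R[1]: 0  0  1  1  1  1  1  1  1  1  1  1
  R[2]: 0  0  1  1  1  1  2  2  2  2  2  2
  R[3]: 0  0  1  1  1  1  2  2  2  2  3  3
  R[4]: 0  0  1  1  1  1  2  2  2  3  4  4
  R[5]: 0  1  2  2  2  2  3  3  3  4  5  5
  R[6]: 0  1  2  2  2  2  3  3  3  4  5  6
  R[7]: 0  1  2  2  2  3  4  4  4  5  6  7
  R[8]: 0  1  2  2  2  3  4  5  5  6  7  8
  R[9]: 0  1  2  2  3  4  5  6  6  7  8  9
  R[10]: 1  2  3  3  4  5  6  7  7  8  9  10
  R[11]: 1  2  3  4  5  6  7  8  8  9  10  11
  R[12]: 1  2  3  4  5  6  7  8  9  10  11  12

hence w(1..12) = (3, 7, 11, 10, 2, 12, 6, 8, 5, 1, 4, 9).

D(w) has 37 cells with 9 SE-corners; essential set:

[(3, 10, 2), (4, 2, 0), (4, 6, 1), (4, 9, 2), (6, 6, 2), (6, 9, 3), (8, 5, 2), (9, 1, 0), (9, 4, 2)]


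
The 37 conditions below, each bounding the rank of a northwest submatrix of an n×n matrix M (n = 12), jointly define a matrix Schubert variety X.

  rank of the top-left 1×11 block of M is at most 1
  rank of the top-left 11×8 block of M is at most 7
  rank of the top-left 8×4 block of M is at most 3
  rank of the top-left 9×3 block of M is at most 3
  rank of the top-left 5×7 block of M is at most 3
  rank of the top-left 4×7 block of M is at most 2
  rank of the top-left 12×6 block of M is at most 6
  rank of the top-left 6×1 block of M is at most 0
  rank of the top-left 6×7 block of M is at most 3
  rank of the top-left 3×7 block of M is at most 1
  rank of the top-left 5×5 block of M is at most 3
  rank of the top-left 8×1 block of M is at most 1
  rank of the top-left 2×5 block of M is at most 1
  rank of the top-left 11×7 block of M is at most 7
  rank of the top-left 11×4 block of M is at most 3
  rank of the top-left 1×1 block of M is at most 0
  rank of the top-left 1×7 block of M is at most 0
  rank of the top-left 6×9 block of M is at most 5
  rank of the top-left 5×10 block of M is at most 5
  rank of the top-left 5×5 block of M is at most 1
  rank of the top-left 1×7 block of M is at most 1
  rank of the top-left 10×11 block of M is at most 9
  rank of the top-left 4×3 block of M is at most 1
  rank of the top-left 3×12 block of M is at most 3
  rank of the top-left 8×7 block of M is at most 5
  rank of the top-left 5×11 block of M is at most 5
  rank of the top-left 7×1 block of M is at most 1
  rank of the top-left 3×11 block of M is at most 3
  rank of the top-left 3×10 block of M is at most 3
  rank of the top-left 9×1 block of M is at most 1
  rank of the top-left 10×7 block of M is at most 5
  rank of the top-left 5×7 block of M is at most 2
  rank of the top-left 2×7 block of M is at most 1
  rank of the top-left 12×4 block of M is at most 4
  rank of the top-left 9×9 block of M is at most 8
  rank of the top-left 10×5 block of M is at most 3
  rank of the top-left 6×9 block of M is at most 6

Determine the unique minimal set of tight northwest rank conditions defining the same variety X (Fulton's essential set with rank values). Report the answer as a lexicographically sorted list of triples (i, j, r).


The tightest implied rank at each (i,j), from the 37 conditions:

  row 1: 0 0 0 0 0 0 0 1 1 1 1 1
  row 2: 0 1 1 1 1 1 1 2 2 2 2 2
  row 3: 0 1 1 1 1 1 1 2 3 3 3 3
  row 4: 0 1 1 1 1 2 2 3 4 4 4 4
  row 5: 0 1 1 1 1 2 2 3 4 5 5 5
  row 6: 0 1 2 2 2 3 3 4 5 6 6 6
  row 7: 1 2 3 3 3 4 4 5 6 7 7 7
  row 8: 1 2 3 3 3 4 5 6 7 8 8 8
  row 9: 1 2 3 3 3 4 5 6 7 8 9 9
  row 10: 1 2 3 3 3 4 5 6 7 8 9 10
  row 11: 1 2 3 3 4 5 6 7 8 9 10 11
  row 12: 1 2 3 4 5 6 7 8 9 10 11 12

second differences of R give the permutation w = (8, 2, 9, 6, 10, 3, 1, 7, 11, 12, 5, 4).

D(w) has 31 cells with 7 SE-corners; essential set:

[(1, 7, 0), (3, 7, 1), (5, 5, 1), (5, 7, 2), (6, 1, 0), (10, 5, 3), (11, 4, 3)]


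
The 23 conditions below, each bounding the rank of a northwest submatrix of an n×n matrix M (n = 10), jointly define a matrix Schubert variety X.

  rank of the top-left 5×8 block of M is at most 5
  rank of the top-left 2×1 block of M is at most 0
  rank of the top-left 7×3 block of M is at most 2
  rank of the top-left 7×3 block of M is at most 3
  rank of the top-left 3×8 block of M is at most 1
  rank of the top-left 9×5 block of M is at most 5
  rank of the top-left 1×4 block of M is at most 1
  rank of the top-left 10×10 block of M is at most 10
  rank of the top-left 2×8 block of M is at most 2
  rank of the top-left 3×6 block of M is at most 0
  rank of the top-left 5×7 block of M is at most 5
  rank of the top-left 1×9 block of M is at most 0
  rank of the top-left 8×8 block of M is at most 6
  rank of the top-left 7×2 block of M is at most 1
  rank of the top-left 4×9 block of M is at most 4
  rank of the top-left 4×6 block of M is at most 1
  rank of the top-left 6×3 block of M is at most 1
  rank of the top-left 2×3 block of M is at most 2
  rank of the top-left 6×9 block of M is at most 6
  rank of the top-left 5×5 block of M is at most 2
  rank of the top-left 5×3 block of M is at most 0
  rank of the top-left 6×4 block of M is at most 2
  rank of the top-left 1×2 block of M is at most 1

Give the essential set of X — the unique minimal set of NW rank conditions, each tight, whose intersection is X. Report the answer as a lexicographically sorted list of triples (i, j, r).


Propagating the 23 rank bounds to every northwest block:

  R[1]: 0 | 0 | 0 | 0 | 0 | 0 | 0 | 0 | 0 | 1
  R[2]: 0 | 0 | 0 | 0 | 0 | 0 | 1 | 1 | 1 | 2
  R[3]: 0 | 0 | 0 | 0 | 0 | 0 | 1 | 1 | 2 | 3
  R[4]: 0 | 0 | 0 | 1 | 1 | 1 | 2 | 2 | 3 | 4
  R[5]: 0 | 0 | 0 | 1 | 2 | 2 | 3 | 3 | 4 | 5
  R[6]: 1 | 1 | 1 | 2 | 3 | 3 | 4 | 4 | 5 | 6
  R[7]: 1 | 1 | 2 | 3 | 4 | 4 | 5 | 5 | 6 | 7
  R[8]: 1 | 2 | 3 | 4 | 5 | 5 | 6 | 6 | 7 | 8
  R[9]: 1 | 2 | 3 | 4 | 5 | 6 | 7 | 7 | 8 | 9
  R[10]: 1 | 2 | 3 | 4 | 5 | 6 | 7 | 8 | 9 | 10

hence w(1..10) = (10, 7, 9, 4, 5, 1, 3, 2, 6, 8).

|D(w)|=29, |Ess(w)|=5:

[(1, 9, 0), (3, 6, 0), (3, 8, 1), (5, 3, 0), (7, 2, 1)]


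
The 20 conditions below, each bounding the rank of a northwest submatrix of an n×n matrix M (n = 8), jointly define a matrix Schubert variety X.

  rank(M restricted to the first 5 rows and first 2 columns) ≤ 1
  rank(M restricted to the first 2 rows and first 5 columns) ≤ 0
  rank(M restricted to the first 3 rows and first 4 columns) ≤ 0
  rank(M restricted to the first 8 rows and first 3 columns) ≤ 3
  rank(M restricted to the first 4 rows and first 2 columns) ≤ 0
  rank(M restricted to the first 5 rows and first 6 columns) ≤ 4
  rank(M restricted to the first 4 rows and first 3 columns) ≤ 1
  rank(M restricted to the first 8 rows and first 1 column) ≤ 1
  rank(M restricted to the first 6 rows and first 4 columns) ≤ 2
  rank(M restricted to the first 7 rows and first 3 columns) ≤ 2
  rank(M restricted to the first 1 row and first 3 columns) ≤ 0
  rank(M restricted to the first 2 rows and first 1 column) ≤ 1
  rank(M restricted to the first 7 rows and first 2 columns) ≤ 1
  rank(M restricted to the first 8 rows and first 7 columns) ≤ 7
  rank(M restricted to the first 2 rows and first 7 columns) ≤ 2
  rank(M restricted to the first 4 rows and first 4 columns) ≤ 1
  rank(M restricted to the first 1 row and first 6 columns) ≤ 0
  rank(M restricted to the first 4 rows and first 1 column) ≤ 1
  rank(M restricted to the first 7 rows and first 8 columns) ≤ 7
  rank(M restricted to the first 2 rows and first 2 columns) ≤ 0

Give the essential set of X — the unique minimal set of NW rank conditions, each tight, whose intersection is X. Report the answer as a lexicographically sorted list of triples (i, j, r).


The tightest implied rank at each (i,j), from the 20 conditions:

  0, 0, 0, 0, 0, 0, 1, 1
  0, 0, 0, 0, 0, 1, 2, 2
  0, 0, 0, 0, 1, 2, 3, 3
  0, 0, 1, 1, 2, 3, 4, 4
  1, 1, 2, 2, 3, 4, 5, 5
  1, 1, 2, 2, 3, 4, 5, 6
  1, 1, 2, 3, 4, 5, 6, 7
  1, 2, 3, 4, 5, 6, 7, 8

giving w = (7, 6, 5, 3, 1, 8, 4, 2) via Δ²R.

6 SE-corners of the 20-cell Rothe diagram give Ess(w):

[(1, 6, 0), (2, 5, 0), (3, 4, 0), (4, 2, 0), (6, 4, 2), (7, 2, 1)]


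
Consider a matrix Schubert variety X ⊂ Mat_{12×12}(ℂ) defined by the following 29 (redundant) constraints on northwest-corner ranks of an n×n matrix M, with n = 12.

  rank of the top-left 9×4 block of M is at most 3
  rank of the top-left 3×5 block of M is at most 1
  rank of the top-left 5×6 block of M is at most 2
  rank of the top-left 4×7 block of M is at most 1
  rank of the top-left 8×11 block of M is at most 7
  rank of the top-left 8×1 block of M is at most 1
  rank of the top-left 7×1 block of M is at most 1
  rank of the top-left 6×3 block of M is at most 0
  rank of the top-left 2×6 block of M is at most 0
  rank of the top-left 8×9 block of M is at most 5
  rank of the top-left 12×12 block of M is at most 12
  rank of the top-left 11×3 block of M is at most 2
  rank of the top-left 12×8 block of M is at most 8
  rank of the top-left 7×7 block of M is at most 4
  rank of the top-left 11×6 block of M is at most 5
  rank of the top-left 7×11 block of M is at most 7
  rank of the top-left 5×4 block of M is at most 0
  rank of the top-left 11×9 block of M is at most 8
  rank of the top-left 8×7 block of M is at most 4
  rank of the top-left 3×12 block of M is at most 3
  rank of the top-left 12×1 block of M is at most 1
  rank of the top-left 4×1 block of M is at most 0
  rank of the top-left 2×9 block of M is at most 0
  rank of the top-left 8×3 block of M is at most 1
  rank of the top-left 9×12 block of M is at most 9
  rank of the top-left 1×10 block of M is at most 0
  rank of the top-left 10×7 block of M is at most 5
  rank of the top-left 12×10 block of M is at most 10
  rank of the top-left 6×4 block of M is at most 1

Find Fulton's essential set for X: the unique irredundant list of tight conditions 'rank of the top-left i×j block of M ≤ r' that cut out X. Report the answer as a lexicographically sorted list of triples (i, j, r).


The tightest implied rank at each (i,j), from the 29 conditions:

  row 1: 0 0 0 0 0 0 0 0 0 0 1 1
  row 2: 0 0 0 0 0 0 0 0 0 1 2 2
  row 3: 0 0 0 0 1 1 1 1 1 2 3 3
  row 4: 0 0 0 0 1 1 1 2 2 3 4 4
  row 5: 0 0 0 0 1 2 2 3 3 4 5 5
  row 6: 0 0 0 1 2 3 3 4 4 5 6 6
  row 7: 1 1 1 2 3 4 4 5 5 6 7 7
  row 8: 1 1 1 2 3 4 4 5 5 6 7 8
  row 9: 1 2 2 3 4 5 5 6 6 7 8 9
  row 10: 1 2 2 3 4 5 5 6 7 8 9 10
  row 11: 1 2 2 3 4 5 6 7 8 9 10 11
  row 12: 1 2 3 4 5 6 7 8 9 10 11 12

reading off 1-entries of Δ²R: w = (11, 10, 5, 8, 6, 4, 1, 12, 2, 9, 7, 3).

D(w) has 43 cells with 10 SE-corners; essential set:

[(1, 10, 0), (2, 9, 0), (4, 7, 1), (5, 4, 0), (6, 3, 0), (8, 3, 1), (8, 7, 4), (8, 9, 5), (10, 7, 5), (11, 3, 2)]


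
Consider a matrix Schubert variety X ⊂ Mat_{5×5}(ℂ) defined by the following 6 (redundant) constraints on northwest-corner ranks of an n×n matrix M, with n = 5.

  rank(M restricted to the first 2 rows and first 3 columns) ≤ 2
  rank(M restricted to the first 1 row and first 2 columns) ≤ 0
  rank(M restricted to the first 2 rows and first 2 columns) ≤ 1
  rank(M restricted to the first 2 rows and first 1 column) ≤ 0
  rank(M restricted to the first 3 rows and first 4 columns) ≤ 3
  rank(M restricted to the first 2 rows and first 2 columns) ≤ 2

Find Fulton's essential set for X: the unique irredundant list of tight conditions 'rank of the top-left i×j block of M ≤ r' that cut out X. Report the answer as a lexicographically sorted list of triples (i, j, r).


The tightest implied rank at each (i,j), from the 6 conditions:

  row 1: 0  0  1  1  1
  row 2: 0  1  2  2  2
  row 3: 1  2  3  3  3
  row 4: 1  2  3  4  4
  row 5: 1  2  3  4  5

the unique w with this rank table is (3, 2, 1, 4, 5).

2 SE-corners of the 3-cell Rothe diagram give Ess(w):

[(1, 2, 0), (2, 1, 0)]


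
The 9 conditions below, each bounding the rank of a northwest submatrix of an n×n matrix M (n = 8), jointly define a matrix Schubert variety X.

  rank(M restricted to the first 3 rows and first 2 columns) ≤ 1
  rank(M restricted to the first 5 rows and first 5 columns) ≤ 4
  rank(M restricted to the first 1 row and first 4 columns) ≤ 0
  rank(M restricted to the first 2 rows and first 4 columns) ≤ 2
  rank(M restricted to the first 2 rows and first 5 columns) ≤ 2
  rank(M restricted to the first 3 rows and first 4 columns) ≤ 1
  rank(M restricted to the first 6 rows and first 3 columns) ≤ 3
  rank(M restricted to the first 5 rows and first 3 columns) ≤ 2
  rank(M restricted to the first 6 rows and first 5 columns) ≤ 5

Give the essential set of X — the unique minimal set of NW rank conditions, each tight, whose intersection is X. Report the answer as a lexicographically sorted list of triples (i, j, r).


Propagating the 9 rank bounds to every northwest block:

  i=1: 0, 0, 0, 0, 1, 1, 1, 1
  i=2: 1, 1, 1, 1, 2, 2, 2, 2
  i=3: 1, 1, 1, 1, 2, 3, 3, 3
  i=4: 1, 2, 2, 2, 3, 4, 4, 4
  i=5: 1, 2, 2, 3, 4, 5, 5, 5
  i=6: 1, 2, 3, 4, 5, 6, 6, 6
  i=7: 1, 2, 3, 4, 5, 6, 7, 7
  i=8: 1, 2, 3, 4, 5, 6, 7, 8

reading off 1-entries of Δ²R: w = (5, 1, 6, 2, 4, 3, 7, 8).

Rothe diagram D(w) (8 cells), 3 SE-corners (essential conditions):

[(1, 4, 0), (3, 4, 1), (5, 3, 2)]


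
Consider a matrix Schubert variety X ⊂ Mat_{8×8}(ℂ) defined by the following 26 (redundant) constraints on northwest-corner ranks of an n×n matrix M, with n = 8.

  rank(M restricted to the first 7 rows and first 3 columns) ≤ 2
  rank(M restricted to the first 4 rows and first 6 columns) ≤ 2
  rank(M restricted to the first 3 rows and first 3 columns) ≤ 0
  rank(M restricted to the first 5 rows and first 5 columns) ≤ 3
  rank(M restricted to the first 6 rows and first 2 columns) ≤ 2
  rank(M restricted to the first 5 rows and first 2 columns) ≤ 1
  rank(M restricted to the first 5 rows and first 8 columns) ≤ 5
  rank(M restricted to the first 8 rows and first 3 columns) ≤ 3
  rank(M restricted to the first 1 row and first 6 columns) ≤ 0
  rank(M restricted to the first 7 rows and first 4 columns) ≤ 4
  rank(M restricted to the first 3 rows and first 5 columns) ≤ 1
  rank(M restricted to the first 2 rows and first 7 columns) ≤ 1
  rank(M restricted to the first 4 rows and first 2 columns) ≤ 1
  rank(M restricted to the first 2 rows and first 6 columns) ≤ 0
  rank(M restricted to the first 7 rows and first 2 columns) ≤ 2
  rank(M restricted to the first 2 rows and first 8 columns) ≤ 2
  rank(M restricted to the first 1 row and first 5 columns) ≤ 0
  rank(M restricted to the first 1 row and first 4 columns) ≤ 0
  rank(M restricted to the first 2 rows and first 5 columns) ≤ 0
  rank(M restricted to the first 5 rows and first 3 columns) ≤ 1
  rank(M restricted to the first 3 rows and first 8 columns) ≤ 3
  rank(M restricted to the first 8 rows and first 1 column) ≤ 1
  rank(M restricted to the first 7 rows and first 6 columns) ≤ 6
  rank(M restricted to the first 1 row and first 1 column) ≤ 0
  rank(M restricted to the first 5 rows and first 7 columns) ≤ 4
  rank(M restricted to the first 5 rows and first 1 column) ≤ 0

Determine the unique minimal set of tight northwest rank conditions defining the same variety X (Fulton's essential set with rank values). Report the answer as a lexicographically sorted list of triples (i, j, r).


Computing R[i][j] = min implied NW-rank bound (n=8, 26 conditions):

  0 | 0 | 0 | 0 | 0 | 0 | 1 | 1
  0 | 0 | 0 | 0 | 0 | 0 | 1 | 2
  0 | 0 | 0 | 1 | 1 | 1 | 2 | 3
  0 | 1 | 1 | 2 | 2 | 2 | 3 | 4
  0 | 1 | 1 | 2 | 3 | 3 | 4 | 5
  1 | 2 | 2 | 3 | 4 | 4 | 5 | 6
  1 | 2 | 2 | 3 | 4 | 5 | 6 | 7
  1 | 2 | 3 | 4 | 5 | 6 | 7 | 8

second differences of R give the permutation w = (7, 8, 4, 2, 5, 1, 6, 3).

|D(w)|=19, |Ess(w)|=5:

[(2, 6, 0), (3, 3, 0), (5, 1, 0), (5, 3, 1), (7, 3, 2)]


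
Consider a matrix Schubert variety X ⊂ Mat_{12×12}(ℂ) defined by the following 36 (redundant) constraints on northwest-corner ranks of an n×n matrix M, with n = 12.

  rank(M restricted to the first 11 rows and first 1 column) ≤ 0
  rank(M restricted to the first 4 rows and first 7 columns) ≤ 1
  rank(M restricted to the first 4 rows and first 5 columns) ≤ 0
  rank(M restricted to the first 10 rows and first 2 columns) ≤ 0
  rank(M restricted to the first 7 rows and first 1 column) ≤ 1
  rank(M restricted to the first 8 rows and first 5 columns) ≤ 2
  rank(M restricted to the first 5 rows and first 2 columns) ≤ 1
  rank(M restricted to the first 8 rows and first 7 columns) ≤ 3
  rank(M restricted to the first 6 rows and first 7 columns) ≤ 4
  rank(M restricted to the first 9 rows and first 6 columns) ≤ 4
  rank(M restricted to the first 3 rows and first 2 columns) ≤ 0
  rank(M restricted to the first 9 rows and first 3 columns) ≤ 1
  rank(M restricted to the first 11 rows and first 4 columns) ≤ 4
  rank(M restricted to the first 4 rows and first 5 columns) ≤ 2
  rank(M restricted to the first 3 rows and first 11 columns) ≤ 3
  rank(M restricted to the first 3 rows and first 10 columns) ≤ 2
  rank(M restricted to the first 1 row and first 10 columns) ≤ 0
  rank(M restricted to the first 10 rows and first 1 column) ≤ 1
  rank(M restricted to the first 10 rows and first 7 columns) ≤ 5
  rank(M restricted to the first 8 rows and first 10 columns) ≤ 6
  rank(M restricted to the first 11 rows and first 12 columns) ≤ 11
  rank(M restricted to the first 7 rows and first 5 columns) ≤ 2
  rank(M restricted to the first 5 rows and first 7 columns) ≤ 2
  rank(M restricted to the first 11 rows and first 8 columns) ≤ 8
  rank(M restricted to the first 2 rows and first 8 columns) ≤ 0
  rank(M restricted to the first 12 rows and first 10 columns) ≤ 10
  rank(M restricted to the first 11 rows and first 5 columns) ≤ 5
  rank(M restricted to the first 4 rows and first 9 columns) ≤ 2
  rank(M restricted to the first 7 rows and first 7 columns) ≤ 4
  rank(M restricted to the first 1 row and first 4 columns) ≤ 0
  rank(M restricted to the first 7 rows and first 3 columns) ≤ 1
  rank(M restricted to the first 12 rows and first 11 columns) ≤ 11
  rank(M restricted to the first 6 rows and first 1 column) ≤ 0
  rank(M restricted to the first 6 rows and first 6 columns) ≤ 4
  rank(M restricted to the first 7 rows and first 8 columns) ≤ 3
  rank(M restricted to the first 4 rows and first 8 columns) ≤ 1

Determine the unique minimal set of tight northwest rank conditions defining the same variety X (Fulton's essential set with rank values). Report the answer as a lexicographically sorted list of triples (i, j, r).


Computing R[i][j] = min implied NW-rank bound (n=12, 36 conditions):

  row 1: 0  0  0  0  0  0  0  0  0  0  1  1
  row 2: 0  0  0  0  0  0  0  0  1  1  2  2
  row 3: 0  0  0  0  0  1  1  1  2  2  3  3
  row 4: 0  0  0  0  0  1  1  1  2  3  4  4
  row 5: 0  0  1  1  1  2  2  2  3  4  5  5
  row 6: 0  0  1  2  2  3  3  3  4  5  6  6
  row 7: 0  0  1  2  2  3  3  3  4  5  6  7
  row 8: 0  0  1  2  2  3  3  4  5  6  7  8
  row 9: 0  0  1  2  3  4  4  5  6  7  8  9
  row 10: 0  0  1  2  3  4  5  6  7  8  9  10
  row 11: 0  1  2  3  4  5  6  7  8  9  10  11
  row 12: 1  2  3  4  5  6  7  8  9  10  11  12

the unique w with this rank table is (11, 9, 6, 10, 3, 4, 12, 8, 5, 7, 2, 1).

ℓ(w)=48; the 9 essential cells (i,j,r):

[(1, 10, 0), (2, 8, 0), (4, 5, 0), (4, 8, 1), (7, 8, 3), (8, 5, 2), (8, 7, 3), (10, 2, 0), (11, 1, 0)]


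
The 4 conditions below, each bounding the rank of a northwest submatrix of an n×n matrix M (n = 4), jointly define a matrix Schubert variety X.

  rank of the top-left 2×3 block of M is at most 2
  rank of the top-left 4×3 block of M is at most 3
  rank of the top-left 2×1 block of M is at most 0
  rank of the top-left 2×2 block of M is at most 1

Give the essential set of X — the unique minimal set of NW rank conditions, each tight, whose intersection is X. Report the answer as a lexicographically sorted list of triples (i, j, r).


Recovering R(i,j) via the rank-extension bound from the 4 conditions:

  R[1]: 0  1  1  1
  R[2]: 0  1  2  2
  R[3]: 1  2  3  3
  R[4]: 1  2  3  4

the unique w with this rank table is (2, 3, 1, 4).

ℓ(w)=2; the 1 essential cell (i,j,r):

[(2, 1, 0)]


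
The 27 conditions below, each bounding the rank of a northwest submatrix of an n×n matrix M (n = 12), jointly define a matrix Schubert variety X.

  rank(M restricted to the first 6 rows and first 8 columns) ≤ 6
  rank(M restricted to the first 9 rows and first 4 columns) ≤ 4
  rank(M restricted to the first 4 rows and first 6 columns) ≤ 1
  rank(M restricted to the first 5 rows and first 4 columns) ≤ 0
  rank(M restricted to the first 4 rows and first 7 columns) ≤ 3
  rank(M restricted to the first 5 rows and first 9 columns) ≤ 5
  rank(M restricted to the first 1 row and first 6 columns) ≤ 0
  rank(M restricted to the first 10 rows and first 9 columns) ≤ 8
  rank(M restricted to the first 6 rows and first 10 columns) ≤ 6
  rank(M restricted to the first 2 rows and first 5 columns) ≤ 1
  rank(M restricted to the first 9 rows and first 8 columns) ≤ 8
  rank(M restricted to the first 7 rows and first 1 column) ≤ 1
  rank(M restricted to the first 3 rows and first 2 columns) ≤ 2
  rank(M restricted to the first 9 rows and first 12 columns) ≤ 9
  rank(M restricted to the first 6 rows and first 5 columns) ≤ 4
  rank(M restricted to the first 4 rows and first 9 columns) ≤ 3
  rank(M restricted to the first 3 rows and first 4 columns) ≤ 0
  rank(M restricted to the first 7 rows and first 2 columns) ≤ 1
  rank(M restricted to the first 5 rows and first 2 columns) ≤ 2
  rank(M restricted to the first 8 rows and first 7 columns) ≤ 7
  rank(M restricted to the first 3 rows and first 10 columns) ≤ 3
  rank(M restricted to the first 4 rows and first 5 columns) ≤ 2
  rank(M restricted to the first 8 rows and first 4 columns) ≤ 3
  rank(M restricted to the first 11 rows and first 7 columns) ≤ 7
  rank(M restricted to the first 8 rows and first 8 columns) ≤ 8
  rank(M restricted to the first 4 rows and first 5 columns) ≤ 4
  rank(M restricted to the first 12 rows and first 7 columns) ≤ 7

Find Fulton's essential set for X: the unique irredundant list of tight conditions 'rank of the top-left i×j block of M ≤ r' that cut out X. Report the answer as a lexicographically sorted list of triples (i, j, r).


Reconstructing r_w from the 27 given conditions:

  row 1: 0 | 0 | 0 | 0 | 0 | 0 | 1 | 1 | 1 | 1 | 1 | 1
  row 2: 0 | 0 | 0 | 0 | 1 | 1 | 2 | 2 | 2 | 2 | 2 | 2
  row 3: 0 | 0 | 0 | 0 | 1 | 1 | 2 | 3 | 3 | 3 | 3 | 3
  row 4: 0 | 0 | 0 | 0 | 1 | 1 | 2 | 3 | 3 | 4 | 4 | 4
  row 5: 0 | 0 | 0 | 0 | 1 | 2 | 3 | 4 | 4 | 5 | 5 | 5
  row 6: 1 | 1 | 1 | 1 | 2 | 3 | 4 | 5 | 5 | 6 | 6 | 6
  row 7: 1 | 1 | 2 | 2 | 3 | 4 | 5 | 6 | 6 | 7 | 7 | 7
  row 8: 1 | 2 | 3 | 3 | 4 | 5 | 6 | 7 | 7 | 8 | 8 | 8
  row 9: 1 | 2 | 3 | 4 | 5 | 6 | 7 | 8 | 8 | 9 | 9 | 9
  row 10: 1 | 2 | 3 | 4 | 5 | 6 | 7 | 8 | 8 | 9 | 10 | 10
  row 11: 1 | 2 | 3 | 4 | 5 | 6 | 7 | 8 | 9 | 10 | 11 | 11
  row 12: 1 | 2 | 3 | 4 | 5 | 6 | 7 | 8 | 9 | 10 | 11 | 12

hence w(1..12) = (7, 5, 8, 10, 6, 1, 3, 2, 4, 11, 9, 12).

D(w) has 27 cells with 6 SE-corners; essential set:

[(1, 6, 0), (4, 6, 1), (4, 9, 3), (5, 4, 0), (7, 2, 1), (10, 9, 8)]


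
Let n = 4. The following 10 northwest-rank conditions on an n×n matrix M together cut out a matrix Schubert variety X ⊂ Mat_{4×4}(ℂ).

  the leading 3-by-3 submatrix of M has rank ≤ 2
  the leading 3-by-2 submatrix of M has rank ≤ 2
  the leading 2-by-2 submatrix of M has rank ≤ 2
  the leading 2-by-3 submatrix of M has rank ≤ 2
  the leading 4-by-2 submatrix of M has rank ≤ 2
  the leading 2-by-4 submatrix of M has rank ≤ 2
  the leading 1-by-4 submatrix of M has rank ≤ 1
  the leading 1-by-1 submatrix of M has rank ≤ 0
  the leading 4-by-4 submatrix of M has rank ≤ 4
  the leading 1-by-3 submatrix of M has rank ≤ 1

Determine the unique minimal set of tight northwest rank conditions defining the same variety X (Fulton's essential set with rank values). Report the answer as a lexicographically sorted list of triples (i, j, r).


Computing R[i][j] = min implied NW-rank bound (n=4, 10 conditions):

  i=1: 0, 1, 1, 1
  i=2: 1, 2, 2, 2
  i=3: 1, 2, 2, 3
  i=4: 1, 2, 3, 4

second differences of R give the permutation w = (2, 1, 4, 3).

2 SE-corners of the 2-cell Rothe diagram give Ess(w):

[(1, 1, 0), (3, 3, 2)]


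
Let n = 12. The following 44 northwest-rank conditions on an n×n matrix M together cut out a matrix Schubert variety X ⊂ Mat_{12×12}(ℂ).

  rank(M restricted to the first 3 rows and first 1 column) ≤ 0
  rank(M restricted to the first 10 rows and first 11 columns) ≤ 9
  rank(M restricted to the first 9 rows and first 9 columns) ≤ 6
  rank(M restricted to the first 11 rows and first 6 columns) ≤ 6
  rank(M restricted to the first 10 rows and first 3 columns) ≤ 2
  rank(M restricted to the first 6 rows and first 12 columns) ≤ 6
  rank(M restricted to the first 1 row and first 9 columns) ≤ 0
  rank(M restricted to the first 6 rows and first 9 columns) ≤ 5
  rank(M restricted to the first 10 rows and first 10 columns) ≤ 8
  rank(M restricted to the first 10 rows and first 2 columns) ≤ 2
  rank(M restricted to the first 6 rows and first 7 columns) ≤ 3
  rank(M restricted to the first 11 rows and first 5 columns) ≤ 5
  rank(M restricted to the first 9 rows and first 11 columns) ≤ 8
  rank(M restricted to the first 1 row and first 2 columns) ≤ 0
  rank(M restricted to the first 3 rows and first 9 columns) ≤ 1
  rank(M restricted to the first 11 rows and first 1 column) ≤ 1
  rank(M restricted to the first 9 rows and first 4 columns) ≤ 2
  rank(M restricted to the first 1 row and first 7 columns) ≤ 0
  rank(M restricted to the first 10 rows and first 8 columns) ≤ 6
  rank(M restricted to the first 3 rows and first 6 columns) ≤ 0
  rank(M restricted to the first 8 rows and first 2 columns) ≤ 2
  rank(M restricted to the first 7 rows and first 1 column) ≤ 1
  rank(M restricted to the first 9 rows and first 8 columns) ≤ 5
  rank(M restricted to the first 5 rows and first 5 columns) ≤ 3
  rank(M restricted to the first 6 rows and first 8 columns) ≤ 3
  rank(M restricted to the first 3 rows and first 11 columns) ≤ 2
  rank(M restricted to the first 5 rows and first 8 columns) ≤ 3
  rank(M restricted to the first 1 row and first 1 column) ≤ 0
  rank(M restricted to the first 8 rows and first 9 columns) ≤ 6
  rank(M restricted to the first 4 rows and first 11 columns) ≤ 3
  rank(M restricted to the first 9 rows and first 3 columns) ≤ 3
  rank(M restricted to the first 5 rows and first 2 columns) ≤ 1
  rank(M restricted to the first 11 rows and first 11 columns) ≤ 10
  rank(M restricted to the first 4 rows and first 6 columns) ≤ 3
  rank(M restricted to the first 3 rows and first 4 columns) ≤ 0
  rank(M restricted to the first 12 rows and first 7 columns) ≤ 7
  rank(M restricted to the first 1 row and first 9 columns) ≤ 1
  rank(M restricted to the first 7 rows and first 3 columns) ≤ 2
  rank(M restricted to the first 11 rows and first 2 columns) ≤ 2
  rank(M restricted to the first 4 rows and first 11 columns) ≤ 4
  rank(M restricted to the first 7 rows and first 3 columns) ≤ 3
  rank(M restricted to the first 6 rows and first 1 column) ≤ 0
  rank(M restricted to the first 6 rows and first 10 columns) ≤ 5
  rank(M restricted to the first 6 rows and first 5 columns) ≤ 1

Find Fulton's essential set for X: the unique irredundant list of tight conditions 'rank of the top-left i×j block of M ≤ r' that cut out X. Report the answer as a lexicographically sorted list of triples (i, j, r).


Computing R[i][j] = min implied NW-rank bound (n=12, 44 conditions):

  0 0 0 0 0 0 0 0 0 1 1 1
  0 0 0 0 0 0 1 1 1 2 2 2
  0 0 0 0 0 0 1 1 1 2 2 3
  0 1 1 1 1 1 2 2 2 3 3 4
  0 1 1 1 1 2 3 3 3 4 4 5
  0 1 1 1 1 2 3 3 4 5 5 6
  1 2 2 2 2 3 4 4 5 6 6 7
  1 2 2 2 3 4 5 5 6 7 7 8
  1 2 2 2 3 4 5 5 6 7 8 9
  1 2 2 3 4 5 6 6 7 8 9 10
  1 2 3 4 5 6 7 7 8 9 10 11
  1 2 3 4 5 6 7 8 9 10 11 12

reading off 1-entries of Δ²R: w = (10, 7, 12, 2, 6, 9, 1, 5, 11, 4, 3, 8).

|D(w)|=40, |Ess(w)|=10:

[(1, 9, 0), (3, 6, 0), (3, 9, 1), (3, 11, 2), (6, 1, 0), (6, 5, 1), (6, 8, 3), (9, 4, 2), (9, 8, 5), (10, 3, 2)]


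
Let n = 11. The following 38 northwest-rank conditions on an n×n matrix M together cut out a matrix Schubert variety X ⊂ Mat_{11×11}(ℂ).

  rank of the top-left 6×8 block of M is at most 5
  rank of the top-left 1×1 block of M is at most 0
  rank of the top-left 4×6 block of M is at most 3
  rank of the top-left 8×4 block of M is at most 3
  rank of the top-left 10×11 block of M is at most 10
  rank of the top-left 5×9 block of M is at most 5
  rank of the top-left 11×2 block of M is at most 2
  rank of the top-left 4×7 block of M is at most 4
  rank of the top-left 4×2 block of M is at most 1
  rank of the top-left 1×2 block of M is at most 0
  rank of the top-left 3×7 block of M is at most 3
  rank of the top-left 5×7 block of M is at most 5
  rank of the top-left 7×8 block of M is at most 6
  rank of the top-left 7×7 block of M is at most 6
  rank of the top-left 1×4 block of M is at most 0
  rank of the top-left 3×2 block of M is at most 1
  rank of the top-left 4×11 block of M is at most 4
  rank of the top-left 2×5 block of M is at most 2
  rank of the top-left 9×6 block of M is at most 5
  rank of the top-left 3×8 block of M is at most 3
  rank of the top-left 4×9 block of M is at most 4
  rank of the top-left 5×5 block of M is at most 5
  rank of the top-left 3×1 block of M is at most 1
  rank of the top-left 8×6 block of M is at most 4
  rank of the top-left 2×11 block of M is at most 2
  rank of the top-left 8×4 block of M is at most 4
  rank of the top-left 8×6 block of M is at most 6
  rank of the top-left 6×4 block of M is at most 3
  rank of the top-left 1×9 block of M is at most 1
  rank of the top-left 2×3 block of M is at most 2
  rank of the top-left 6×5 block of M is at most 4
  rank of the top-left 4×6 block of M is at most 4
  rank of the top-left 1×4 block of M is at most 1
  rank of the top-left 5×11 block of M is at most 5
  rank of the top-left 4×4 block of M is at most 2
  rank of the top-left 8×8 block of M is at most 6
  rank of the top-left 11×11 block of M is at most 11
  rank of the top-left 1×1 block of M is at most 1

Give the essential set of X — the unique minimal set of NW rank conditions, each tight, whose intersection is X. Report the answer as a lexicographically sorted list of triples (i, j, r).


Reconstructing r_w from the 38 given conditions:

  i=1: 0 | 0 | 0 | 0 | 1 | 1 | 1 | 1 | 1 | 1 | 1
  i=2: 1 | 1 | 1 | 1 | 2 | 2 | 2 | 2 | 2 | 2 | 2
  i=3: 1 | 1 | 2 | 2 | 3 | 3 | 3 | 3 | 3 | 3 | 3
  i=4: 1 | 1 | 2 | 2 | 3 | 3 | 4 | 4 | 4 | 4 | 4
  i=5: 1 | 2 | 3 | 3 | 4 | 4 | 5 | 5 | 5 | 5 | 5
  i=6: 1 | 2 | 3 | 3 | 4 | 4 | 5 | 5 | 6 | 6 | 6
  i=7: 1 | 2 | 3 | 3 | 4 | 4 | 5 | 6 | 7 | 7 | 7
  i=8: 1 | 2 | 3 | 3 | 4 | 4 | 5 | 6 | 7 | 8 | 8
  i=9: 1 | 2 | 3 | 4 | 5 | 5 | 6 | 7 | 8 | 9 | 9
  i=10: 1 | 2 | 3 | 4 | 5 | 6 | 7 | 8 | 9 | 10 | 10
  i=11: 1 | 2 | 3 | 4 | 5 | 6 | 7 | 8 | 9 | 10 | 11

hence w(1..11) = (5, 1, 3, 7, 2, 9, 8, 10, 4, 6, 11).

Fulton essential set (7 of the 15 Rothe cells):

[(1, 4, 0), (4, 2, 1), (4, 4, 2), (4, 6, 3), (6, 8, 5), (8, 4, 3), (8, 6, 4)]
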